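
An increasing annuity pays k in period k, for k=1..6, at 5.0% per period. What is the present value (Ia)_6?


(Ia)_n = sum_{k=1}^{n} k * v^k, v = 1/(1+i)
v = 0.952381
Sum computed term by term:
(Ia)_6 = 17.0437


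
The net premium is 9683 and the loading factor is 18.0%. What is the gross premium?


Gross = net * (1 + loading)
= 9683 * (1 + 0.18)
= 9683 * 1.18
= 11425.94


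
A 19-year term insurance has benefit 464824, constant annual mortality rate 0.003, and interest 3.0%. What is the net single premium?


NSP = benefit * sum_{k=0}^{n-1} k_p_x * q * v^(k+1)
With constant q=0.003, v=0.970874
Sum = 0.041942
NSP = 464824 * 0.041942
= 19495.4517


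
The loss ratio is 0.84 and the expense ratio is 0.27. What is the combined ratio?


Combined ratio = loss ratio + expense ratio
= 0.84 + 0.27
= 1.11


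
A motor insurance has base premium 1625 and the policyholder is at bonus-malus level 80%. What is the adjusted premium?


adjusted = base * BM_level / 100
= 1625 * 80 / 100
= 1625 * 0.8
= 1300.0


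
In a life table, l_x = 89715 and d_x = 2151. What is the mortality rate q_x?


q_x = d_x / l_x
= 2151 / 89715
= 0.024


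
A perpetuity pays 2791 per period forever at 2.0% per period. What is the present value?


PV = PMT / i
= 2791 / 0.02
= 139550.0


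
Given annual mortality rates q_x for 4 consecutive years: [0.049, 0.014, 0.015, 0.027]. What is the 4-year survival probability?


p_k = 1 - q_k for each year
Survival = product of (1 - q_k)
= 0.951 * 0.986 * 0.985 * 0.973
= 0.8987


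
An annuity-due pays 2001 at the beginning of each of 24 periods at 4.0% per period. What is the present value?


PV_due = PMT * (1-(1+i)^(-n))/i * (1+i)
PV_immediate = 30509.1732
PV_due = 30509.1732 * 1.04
= 31729.5402


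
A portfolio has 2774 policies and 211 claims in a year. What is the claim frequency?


frequency = claims / policies
= 211 / 2774
= 0.0761


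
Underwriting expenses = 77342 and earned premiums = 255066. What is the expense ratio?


Expense ratio = expenses / premiums
= 77342 / 255066
= 0.3032


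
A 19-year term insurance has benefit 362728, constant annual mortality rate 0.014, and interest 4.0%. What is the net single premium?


NSP = benefit * sum_{k=0}^{n-1} k_p_x * q * v^(k+1)
With constant q=0.014, v=0.961538
Sum = 0.165122
NSP = 362728 * 0.165122
= 59894.3207


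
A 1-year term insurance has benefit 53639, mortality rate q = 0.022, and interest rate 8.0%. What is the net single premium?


NSP = benefit * q * v
v = 1/(1+i) = 0.925926
NSP = 53639 * 0.022 * 0.925926
= 1092.6463


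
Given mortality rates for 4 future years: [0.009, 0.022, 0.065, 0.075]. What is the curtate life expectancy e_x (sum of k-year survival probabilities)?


e_x = sum_{k=1}^{n} k_p_x
k_p_x values:
  1_p_x = 0.991
  2_p_x = 0.969198
  3_p_x = 0.9062
  4_p_x = 0.838235
e_x = 3.7046


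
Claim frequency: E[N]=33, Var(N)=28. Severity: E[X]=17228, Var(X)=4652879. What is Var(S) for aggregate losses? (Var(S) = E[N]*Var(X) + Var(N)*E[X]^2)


Var(S) = E[N]*Var(X) + Var(N)*E[X]^2
= 33*4652879 + 28*17228^2
= 153545007 + 8310511552
= 8.4641e+09


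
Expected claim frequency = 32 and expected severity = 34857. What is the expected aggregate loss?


E[S] = E[N] * E[X]
= 32 * 34857
= 1.1154e+06


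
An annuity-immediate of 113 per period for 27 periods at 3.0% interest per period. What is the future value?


FV = PMT * ((1+i)^n - 1) / i
= 113 * ((1.03)^27 - 1) / 0.03
= 113 * (2.221289 - 1) / 0.03
= 4600.1886


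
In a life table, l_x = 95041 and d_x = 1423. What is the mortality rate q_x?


q_x = d_x / l_x
= 1423 / 95041
= 0.015


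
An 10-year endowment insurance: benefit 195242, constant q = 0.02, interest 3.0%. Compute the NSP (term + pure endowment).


Term component = 30615.5932
Pure endowment = 10_p_x * v^10 * benefit = 0.817073 * 0.744094 * 195242 = 118703.0171
NSP = 149318.6103


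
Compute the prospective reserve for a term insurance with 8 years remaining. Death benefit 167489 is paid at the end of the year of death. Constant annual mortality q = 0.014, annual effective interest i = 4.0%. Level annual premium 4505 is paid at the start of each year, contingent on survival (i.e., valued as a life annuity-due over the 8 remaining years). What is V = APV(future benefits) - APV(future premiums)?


v = 1/(1+i) = 0.961538
APV(future benefits) per unit = sum_{k=0}^{7} k_p_x * q * v^(k+1) = 0.090027
APV(future benefits) = 167489 * 0.090027 = 15078.5499
Life annuity-due factor ä_{x:8} = sum_{k=0}^{7} k_p_x * v^k = 6.687728
APV(future premiums) = 4505 * 6.687728 = 30128.214
V = 15078.5499 - 30128.214
= -15049.6641


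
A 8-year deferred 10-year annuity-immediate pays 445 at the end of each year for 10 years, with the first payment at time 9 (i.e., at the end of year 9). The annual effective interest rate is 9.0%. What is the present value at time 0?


PV at time 8 of the 10-year annuity-immediate:
a_n = 445 * (1-(1+0.09)^(-10))/0.09 = 2855.8577
Discount back 8 years to time 0:
PV = 2855.8577 * (1+0.09)^(-8)
= 2855.8577 * 0.501866
= 1433.2587


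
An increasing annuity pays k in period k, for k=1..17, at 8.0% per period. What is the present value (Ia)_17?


(Ia)_n = sum_{k=1}^{n} k * v^k, v = 1/(1+i)
v = 0.925926
Sum computed term by term:
(Ia)_17 = 65.71


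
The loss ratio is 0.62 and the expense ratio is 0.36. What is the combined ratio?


Combined ratio = loss ratio + expense ratio
= 0.62 + 0.36
= 0.98


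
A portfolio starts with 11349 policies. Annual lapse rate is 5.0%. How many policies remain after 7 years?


remaining = initial * (1 - lapse)^years
= 11349 * (1 - 0.05)^7
= 11349 * 0.698337
= 7925.43


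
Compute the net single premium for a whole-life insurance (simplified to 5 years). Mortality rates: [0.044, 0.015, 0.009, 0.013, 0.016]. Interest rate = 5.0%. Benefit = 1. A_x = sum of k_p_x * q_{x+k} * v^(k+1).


v = 0.952381
Year 0: k_p_x=1.0, q=0.044, term=0.041905
Year 1: k_p_x=0.956, q=0.015, term=0.013007
Year 2: k_p_x=0.94166, q=0.009, term=0.007321
Year 3: k_p_x=0.933185, q=0.013, term=0.009981
Year 4: k_p_x=0.921054, q=0.016, term=0.011547
A_x = 0.0838


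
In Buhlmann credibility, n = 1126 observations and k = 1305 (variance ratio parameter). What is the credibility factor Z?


Z = n / (n + k)
= 1126 / (1126 + 1305)
= 1126 / 2431
= 0.4632


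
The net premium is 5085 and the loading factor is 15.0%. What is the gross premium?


Gross = net * (1 + loading)
= 5085 * (1 + 0.15)
= 5085 * 1.15
= 5847.75


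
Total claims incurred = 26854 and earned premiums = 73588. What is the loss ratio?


Loss ratio = claims / premiums
= 26854 / 73588
= 0.3649


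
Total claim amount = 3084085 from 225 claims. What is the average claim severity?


severity = total / number
= 3084085 / 225
= 13707.0444


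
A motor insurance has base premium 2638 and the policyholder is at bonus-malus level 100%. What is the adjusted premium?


adjusted = base * BM_level / 100
= 2638 * 100 / 100
= 2638 * 1.0
= 2638.0


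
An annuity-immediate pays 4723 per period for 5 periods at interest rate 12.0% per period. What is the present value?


PV = PMT * (1 - (1+i)^(-n)) / i
= 4723 * (1 - (1+0.12)^(-5)) / 0.12
= 4723 * (1 - 0.567427) / 0.12
= 4723 * 3.604776
= 17025.358


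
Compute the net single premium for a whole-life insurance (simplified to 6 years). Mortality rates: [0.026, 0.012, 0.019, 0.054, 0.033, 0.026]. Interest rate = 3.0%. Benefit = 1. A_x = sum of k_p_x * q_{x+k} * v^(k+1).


v = 0.970874
Year 0: k_p_x=1.0, q=0.026, term=0.025243
Year 1: k_p_x=0.974, q=0.012, term=0.011017
Year 2: k_p_x=0.962312, q=0.019, term=0.016732
Year 3: k_p_x=0.944028, q=0.054, term=0.045293
Year 4: k_p_x=0.893051, q=0.033, term=0.025422
Year 5: k_p_x=0.86358, q=0.026, term=0.018804
A_x = 0.1425


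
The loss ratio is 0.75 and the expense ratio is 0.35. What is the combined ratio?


Combined ratio = loss ratio + expense ratio
= 0.75 + 0.35
= 1.1


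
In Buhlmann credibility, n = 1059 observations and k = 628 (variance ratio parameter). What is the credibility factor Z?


Z = n / (n + k)
= 1059 / (1059 + 628)
= 1059 / 1687
= 0.6277


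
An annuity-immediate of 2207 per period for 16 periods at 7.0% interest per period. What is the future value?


FV = PMT * ((1+i)^n - 1) / i
= 2207 * ((1.07)^16 - 1) / 0.07
= 2207 * (2.952164 - 1) / 0.07
= 61548.9342


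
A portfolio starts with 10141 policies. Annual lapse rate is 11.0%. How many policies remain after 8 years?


remaining = initial * (1 - lapse)^years
= 10141 * (1 - 0.11)^8
= 10141 * 0.393659
= 3992.0947


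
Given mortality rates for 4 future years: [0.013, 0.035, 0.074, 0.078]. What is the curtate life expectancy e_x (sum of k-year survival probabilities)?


e_x = sum_{k=1}^{n} k_p_x
k_p_x values:
  1_p_x = 0.987
  2_p_x = 0.952455
  3_p_x = 0.881973
  4_p_x = 0.813179
e_x = 3.6346


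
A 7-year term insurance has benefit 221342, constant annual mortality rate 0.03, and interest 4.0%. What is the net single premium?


NSP = benefit * sum_{k=0}^{n-1} k_p_x * q * v^(k+1)
With constant q=0.03, v=0.961538
Sum = 0.165428
NSP = 221342 * 0.165428
= 36616.2381


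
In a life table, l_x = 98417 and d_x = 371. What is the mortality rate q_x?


q_x = d_x / l_x
= 371 / 98417
= 0.0038


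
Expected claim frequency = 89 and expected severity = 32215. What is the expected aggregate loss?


E[S] = E[N] * E[X]
= 89 * 32215
= 2.8671e+06


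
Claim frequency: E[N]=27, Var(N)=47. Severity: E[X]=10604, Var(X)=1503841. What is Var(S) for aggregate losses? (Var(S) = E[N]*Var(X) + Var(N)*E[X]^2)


Var(S) = E[N]*Var(X) + Var(N)*E[X]^2
= 27*1503841 + 47*10604^2
= 40603707 + 5284906352
= 5.3255e+09


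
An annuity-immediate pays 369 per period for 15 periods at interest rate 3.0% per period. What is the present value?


PV = PMT * (1 - (1+i)^(-n)) / i
= 369 * (1 - (1+0.03)^(-15)) / 0.03
= 369 * (1 - 0.641862) / 0.03
= 369 * 11.937935
= 4405.098


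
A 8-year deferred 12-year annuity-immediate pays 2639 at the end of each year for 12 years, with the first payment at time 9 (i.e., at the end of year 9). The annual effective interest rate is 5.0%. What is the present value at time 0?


PV at time 8 of the 12-year annuity-immediate:
a_n = 2639 * (1-(1+0.05)^(-12))/0.05 = 23390.1211
Discount back 8 years to time 0:
PV = 23390.1211 * (1+0.05)^(-8)
= 23390.1211 * 0.676839
= 15831.3546


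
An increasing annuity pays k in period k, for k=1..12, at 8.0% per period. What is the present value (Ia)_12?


(Ia)_n = sum_{k=1}^{n} k * v^k, v = 1/(1+i)
v = 0.925926
Sum computed term by term:
(Ia)_12 = 42.17


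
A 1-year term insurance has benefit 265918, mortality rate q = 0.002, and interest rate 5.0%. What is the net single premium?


NSP = benefit * q * v
v = 1/(1+i) = 0.952381
NSP = 265918 * 0.002 * 0.952381
= 506.5105


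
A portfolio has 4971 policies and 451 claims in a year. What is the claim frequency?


frequency = claims / policies
= 451 / 4971
= 0.0907


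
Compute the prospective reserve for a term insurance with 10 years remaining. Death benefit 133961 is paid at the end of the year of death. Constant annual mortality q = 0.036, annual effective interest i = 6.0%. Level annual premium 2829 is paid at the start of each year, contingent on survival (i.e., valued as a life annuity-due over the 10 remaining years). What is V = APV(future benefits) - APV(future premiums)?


v = 1/(1+i) = 0.943396
APV(future benefits) per unit = sum_{k=0}^{9} k_p_x * q * v^(k+1) = 0.229875
APV(future benefits) = 133961 * 0.229875 = 30794.2526
Life annuity-due factor ä_{x:10} = sum_{k=0}^{9} k_p_x * v^k = 6.768535
APV(future premiums) = 2829 * 6.768535 = 19148.1843
V = 30794.2526 - 19148.1843
= 11646.0683


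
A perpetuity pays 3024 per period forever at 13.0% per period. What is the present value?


PV = PMT / i
= 3024 / 0.13
= 23261.5385


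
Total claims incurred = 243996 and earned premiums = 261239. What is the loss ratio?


Loss ratio = claims / premiums
= 243996 / 261239
= 0.934


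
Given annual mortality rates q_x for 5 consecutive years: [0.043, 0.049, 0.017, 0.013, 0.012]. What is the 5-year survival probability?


p_k = 1 - q_k for each year
Survival = product of (1 - q_k)
= 0.957 * 0.951 * 0.983 * 0.987 * 0.988
= 0.8724


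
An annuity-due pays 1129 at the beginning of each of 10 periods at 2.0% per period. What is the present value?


PV_due = PMT * (1-(1+i)^(-n))/i * (1+i)
PV_immediate = 10141.3385
PV_due = 10141.3385 * 1.02
= 10344.1652


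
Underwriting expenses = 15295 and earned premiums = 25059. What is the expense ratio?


Expense ratio = expenses / premiums
= 15295 / 25059
= 0.6104


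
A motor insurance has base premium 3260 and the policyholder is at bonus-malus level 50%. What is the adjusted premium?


adjusted = base * BM_level / 100
= 3260 * 50 / 100
= 3260 * 0.5
= 1630.0


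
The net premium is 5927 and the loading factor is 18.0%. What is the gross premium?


Gross = net * (1 + loading)
= 5927 * (1 + 0.18)
= 5927 * 1.18
= 6993.86


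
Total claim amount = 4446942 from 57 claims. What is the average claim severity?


severity = total / number
= 4446942 / 57
= 78016.5263


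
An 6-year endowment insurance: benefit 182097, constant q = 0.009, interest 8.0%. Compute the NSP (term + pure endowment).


Term component = 7422.861
Pure endowment = 6_p_x * v^6 * benefit = 0.947201 * 0.63017 * 182097 = 108693.1525
NSP = 116116.0135


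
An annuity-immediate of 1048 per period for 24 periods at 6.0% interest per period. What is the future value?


FV = PMT * ((1+i)^n - 1) / i
= 1048 * ((1.06)^24 - 1) / 0.06
= 1048 * (4.048935 - 1) / 0.06
= 53254.7251


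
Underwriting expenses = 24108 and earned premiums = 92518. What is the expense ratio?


Expense ratio = expenses / premiums
= 24108 / 92518
= 0.2606


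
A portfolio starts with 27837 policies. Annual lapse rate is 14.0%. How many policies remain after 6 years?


remaining = initial * (1 - lapse)^years
= 27837 * (1 - 0.14)^6
= 27837 * 0.404567
= 11261.9381


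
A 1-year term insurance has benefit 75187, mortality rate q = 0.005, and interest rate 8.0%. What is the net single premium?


NSP = benefit * q * v
v = 1/(1+i) = 0.925926
NSP = 75187 * 0.005 * 0.925926
= 348.088


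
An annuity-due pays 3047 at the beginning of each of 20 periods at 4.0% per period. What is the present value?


PV_due = PMT * (1-(1+i)^(-n))/i * (1+i)
PV_immediate = 41409.7244
PV_due = 41409.7244 * 1.04
= 43066.1133


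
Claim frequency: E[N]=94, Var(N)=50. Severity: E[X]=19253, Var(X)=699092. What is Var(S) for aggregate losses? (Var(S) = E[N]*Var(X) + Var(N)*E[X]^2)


Var(S) = E[N]*Var(X) + Var(N)*E[X]^2
= 94*699092 + 50*19253^2
= 65714648 + 18533900450
= 1.8600e+10


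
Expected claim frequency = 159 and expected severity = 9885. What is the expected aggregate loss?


E[S] = E[N] * E[X]
= 159 * 9885
= 1.5717e+06


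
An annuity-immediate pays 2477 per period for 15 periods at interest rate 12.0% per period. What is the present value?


PV = PMT * (1 - (1+i)^(-n)) / i
= 2477 * (1 - (1+0.12)^(-15)) / 0.12
= 2477 * (1 - 0.182696) / 0.12
= 2477 * 6.810864
= 16870.5113


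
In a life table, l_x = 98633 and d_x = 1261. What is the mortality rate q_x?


q_x = d_x / l_x
= 1261 / 98633
= 0.0128


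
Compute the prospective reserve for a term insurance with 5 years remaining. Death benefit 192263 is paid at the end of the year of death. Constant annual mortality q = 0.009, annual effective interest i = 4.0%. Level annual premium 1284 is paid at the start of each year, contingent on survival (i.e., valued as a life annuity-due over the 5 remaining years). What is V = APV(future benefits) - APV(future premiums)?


v = 1/(1+i) = 0.961538
APV(future benefits) per unit = sum_{k=0}^{4} k_p_x * q * v^(k+1) = 0.03938
APV(future benefits) = 192263 * 0.03938 = 7571.232
Life annuity-due factor ä_{x:5} = sum_{k=0}^{4} k_p_x * v^k = 4.550527
APV(future premiums) = 1284 * 4.550527 = 5842.8763
V = 7571.232 - 5842.8763
= 1728.3557


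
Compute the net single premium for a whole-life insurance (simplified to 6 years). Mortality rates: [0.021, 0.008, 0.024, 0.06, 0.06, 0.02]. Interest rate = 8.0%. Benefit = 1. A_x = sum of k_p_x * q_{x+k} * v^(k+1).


v = 0.925926
Year 0: k_p_x=1.0, q=0.021, term=0.019444
Year 1: k_p_x=0.979, q=0.008, term=0.006715
Year 2: k_p_x=0.971168, q=0.024, term=0.018503
Year 3: k_p_x=0.94786, q=0.06, term=0.041802
Year 4: k_p_x=0.890988, q=0.06, term=0.036384
Year 5: k_p_x=0.837529, q=0.02, term=0.010556
A_x = 0.1334


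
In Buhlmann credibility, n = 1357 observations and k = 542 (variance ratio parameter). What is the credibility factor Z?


Z = n / (n + k)
= 1357 / (1357 + 542)
= 1357 / 1899
= 0.7146


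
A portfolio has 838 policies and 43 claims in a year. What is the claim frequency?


frequency = claims / policies
= 43 / 838
= 0.0513


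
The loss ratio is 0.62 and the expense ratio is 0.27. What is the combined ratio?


Combined ratio = loss ratio + expense ratio
= 0.62 + 0.27
= 0.89


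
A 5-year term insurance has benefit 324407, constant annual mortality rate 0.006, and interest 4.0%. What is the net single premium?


NSP = benefit * sum_{k=0}^{n-1} k_p_x * q * v^(k+1)
With constant q=0.006, v=0.961538
Sum = 0.026405
NSP = 324407 * 0.026405
= 8565.8928


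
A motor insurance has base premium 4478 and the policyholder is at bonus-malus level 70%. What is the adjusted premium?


adjusted = base * BM_level / 100
= 4478 * 70 / 100
= 4478 * 0.7
= 3134.6


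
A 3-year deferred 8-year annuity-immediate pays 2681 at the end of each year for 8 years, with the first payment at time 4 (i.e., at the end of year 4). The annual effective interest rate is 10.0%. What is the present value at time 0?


PV at time 3 of the 8-year annuity-immediate:
a_n = 2681 * (1-(1+0.1)^(-8))/0.1 = 14302.9371
Discount back 3 years to time 0:
PV = 14302.9371 * (1+0.1)^(-3)
= 14302.9371 * 0.751315
= 10746.0084


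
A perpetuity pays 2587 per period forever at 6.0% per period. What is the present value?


PV = PMT / i
= 2587 / 0.06
= 43116.6667


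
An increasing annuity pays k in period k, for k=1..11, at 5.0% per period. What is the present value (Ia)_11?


(Ia)_n = sum_{k=1}^{n} k * v^k, v = 1/(1+i)
v = 0.952381
Sum computed term by term:
(Ia)_11 = 45.8053


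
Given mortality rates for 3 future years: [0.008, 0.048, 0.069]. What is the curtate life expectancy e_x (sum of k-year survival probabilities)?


e_x = sum_{k=1}^{n} k_p_x
k_p_x values:
  1_p_x = 0.992
  2_p_x = 0.944384
  3_p_x = 0.879222
e_x = 2.8156


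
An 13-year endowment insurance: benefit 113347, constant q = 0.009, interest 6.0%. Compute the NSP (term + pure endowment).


Term component = 8621.4972
Pure endowment = 13_p_x * v^13 * benefit = 0.889114 * 0.468839 * 113347 = 47248.8551
NSP = 55870.3523


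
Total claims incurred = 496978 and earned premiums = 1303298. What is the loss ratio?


Loss ratio = claims / premiums
= 496978 / 1303298
= 0.3813


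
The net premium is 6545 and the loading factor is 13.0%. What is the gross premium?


Gross = net * (1 + loading)
= 6545 * (1 + 0.13)
= 6545 * 1.13
= 7395.85


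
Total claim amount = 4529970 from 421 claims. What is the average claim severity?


severity = total / number
= 4529970 / 421
= 10760.0238


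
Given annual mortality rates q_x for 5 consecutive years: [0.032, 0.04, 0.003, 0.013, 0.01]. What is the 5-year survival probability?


p_k = 1 - q_k for each year
Survival = product of (1 - q_k)
= 0.968 * 0.96 * 0.997 * 0.987 * 0.99
= 0.9053


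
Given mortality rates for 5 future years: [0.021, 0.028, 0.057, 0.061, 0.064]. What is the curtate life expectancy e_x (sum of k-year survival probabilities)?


e_x = sum_{k=1}^{n} k_p_x
k_p_x values:
  1_p_x = 0.979
  2_p_x = 0.951588
  3_p_x = 0.897347
  4_p_x = 0.842609
  5_p_x = 0.788682
e_x = 4.4592


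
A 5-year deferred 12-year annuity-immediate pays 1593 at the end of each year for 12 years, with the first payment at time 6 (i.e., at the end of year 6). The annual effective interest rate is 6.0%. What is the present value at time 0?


PV at time 5 of the 12-year annuity-immediate:
a_n = 1593 * (1-(1+0.06)^(-12))/0.06 = 13355.4634
Discount back 5 years to time 0:
PV = 13355.4634 * (1+0.06)^(-5)
= 13355.4634 * 0.747258
= 9979.9792


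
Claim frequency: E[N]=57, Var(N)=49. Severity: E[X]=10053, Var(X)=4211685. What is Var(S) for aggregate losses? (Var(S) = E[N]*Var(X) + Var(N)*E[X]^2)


Var(S) = E[N]*Var(X) + Var(N)*E[X]^2
= 57*4211685 + 49*10053^2
= 240066045 + 4952077641
= 5.1921e+09


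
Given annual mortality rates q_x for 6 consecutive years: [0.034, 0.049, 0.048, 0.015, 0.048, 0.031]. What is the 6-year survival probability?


p_k = 1 - q_k for each year
Survival = product of (1 - q_k)
= 0.966 * 0.951 * 0.952 * 0.985 * 0.952 * 0.969
= 0.7947


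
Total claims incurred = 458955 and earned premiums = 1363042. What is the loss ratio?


Loss ratio = claims / premiums
= 458955 / 1363042
= 0.3367


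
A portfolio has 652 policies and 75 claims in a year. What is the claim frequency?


frequency = claims / policies
= 75 / 652
= 0.115


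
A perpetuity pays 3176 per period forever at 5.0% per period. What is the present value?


PV = PMT / i
= 3176 / 0.05
= 63520.0


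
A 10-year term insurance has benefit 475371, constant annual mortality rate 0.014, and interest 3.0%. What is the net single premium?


NSP = benefit * sum_{k=0}^{n-1} k_p_x * q * v^(k+1)
With constant q=0.014, v=0.970874
Sum = 0.112559
NSP = 475371 * 0.112559
= 53507.0696


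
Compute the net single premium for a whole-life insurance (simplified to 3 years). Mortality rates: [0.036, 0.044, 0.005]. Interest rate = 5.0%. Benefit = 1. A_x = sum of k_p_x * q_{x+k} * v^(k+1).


v = 0.952381
Year 0: k_p_x=1.0, q=0.036, term=0.034286
Year 1: k_p_x=0.964, q=0.044, term=0.038473
Year 2: k_p_x=0.921584, q=0.005, term=0.00398
A_x = 0.0767


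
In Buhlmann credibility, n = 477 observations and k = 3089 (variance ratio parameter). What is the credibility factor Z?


Z = n / (n + k)
= 477 / (477 + 3089)
= 477 / 3566
= 0.1338


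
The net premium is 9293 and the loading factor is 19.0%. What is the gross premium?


Gross = net * (1 + loading)
= 9293 * (1 + 0.19)
= 9293 * 1.19
= 11058.67


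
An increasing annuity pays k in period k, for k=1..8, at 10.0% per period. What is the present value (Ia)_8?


(Ia)_n = sum_{k=1}^{n} k * v^k, v = 1/(1+i)
v = 0.909091
Sum computed term by term:
(Ia)_8 = 21.3636


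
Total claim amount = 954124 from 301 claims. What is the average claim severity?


severity = total / number
= 954124 / 301
= 3169.8472


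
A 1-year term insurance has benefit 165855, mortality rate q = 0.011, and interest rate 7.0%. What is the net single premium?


NSP = benefit * q * v
v = 1/(1+i) = 0.934579
NSP = 165855 * 0.011 * 0.934579
= 1705.0514


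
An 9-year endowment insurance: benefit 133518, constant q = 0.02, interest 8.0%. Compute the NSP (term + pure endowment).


Term component = 15566.0236
Pure endowment = 9_p_x * v^9 * benefit = 0.833748 * 0.500249 * 133518 = 55687.882
NSP = 71253.9056


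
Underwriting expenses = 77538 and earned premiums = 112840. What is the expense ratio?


Expense ratio = expenses / premiums
= 77538 / 112840
= 0.6871


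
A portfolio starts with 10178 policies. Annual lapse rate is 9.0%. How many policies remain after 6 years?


remaining = initial * (1 - lapse)^years
= 10178 * (1 - 0.09)^6
= 10178 * 0.567869
= 5779.7732


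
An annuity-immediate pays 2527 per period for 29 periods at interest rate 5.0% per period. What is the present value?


PV = PMT * (1 - (1+i)^(-n)) / i
= 2527 * (1 - (1+0.05)^(-29)) / 0.05
= 2527 * (1 - 0.242946) / 0.05
= 2527 * 15.141074
= 38261.4929


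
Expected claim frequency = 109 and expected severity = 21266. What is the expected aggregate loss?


E[S] = E[N] * E[X]
= 109 * 21266
= 2.3180e+06


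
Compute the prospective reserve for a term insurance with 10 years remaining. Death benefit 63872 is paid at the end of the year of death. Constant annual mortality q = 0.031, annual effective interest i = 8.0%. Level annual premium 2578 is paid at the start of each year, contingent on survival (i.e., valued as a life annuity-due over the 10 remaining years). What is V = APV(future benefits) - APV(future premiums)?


v = 1/(1+i) = 0.925926
APV(future benefits) per unit = sum_{k=0}^{9} k_p_x * q * v^(k+1) = 0.184865
APV(future benefits) = 63872 * 0.184865 = 11807.6799
Life annuity-due factor ä_{x:10} = sum_{k=0}^{9} k_p_x * v^k = 6.440449
APV(future premiums) = 2578 * 6.440449 = 16603.4765
V = 11807.6799 - 16603.4765
= -4795.7966


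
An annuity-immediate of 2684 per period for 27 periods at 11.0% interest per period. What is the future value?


FV = PMT * ((1+i)^n - 1) / i
= 2684 * ((1.11)^27 - 1) / 0.11
= 2684 * (16.73865 - 1) / 0.11
= 384023.0588


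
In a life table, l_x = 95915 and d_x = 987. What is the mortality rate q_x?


q_x = d_x / l_x
= 987 / 95915
= 0.0103


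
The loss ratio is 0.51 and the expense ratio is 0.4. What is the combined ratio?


Combined ratio = loss ratio + expense ratio
= 0.51 + 0.4
= 0.91


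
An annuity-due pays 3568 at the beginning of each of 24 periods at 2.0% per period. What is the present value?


PV_due = PMT * (1-(1+i)^(-n))/i * (1+i)
PV_immediate = 67484.8866
PV_due = 67484.8866 * 1.02
= 68834.5843


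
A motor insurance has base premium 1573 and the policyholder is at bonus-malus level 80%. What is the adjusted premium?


adjusted = base * BM_level / 100
= 1573 * 80 / 100
= 1573 * 0.8
= 1258.4


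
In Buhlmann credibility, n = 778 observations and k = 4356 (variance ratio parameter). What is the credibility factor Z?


Z = n / (n + k)
= 778 / (778 + 4356)
= 778 / 5134
= 0.1515


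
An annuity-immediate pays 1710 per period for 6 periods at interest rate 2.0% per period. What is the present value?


PV = PMT * (1 - (1+i)^(-n)) / i
= 1710 * (1 - (1+0.02)^(-6)) / 0.02
= 1710 * (1 - 0.887971) / 0.02
= 1710 * 5.601431
= 9578.4468


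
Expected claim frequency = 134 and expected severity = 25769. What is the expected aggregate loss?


E[S] = E[N] * E[X]
= 134 * 25769
= 3.4530e+06


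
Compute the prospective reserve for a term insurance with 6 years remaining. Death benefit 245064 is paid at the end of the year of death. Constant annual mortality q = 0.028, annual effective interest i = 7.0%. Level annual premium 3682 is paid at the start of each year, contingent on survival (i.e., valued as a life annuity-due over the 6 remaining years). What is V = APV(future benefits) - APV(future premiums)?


v = 1/(1+i) = 0.934579
APV(future benefits) per unit = sum_{k=0}^{5} k_p_x * q * v^(k+1) = 0.125158
APV(future benefits) = 245064 * 0.125158 = 30671.7594
Life annuity-due factor ä_{x:6} = sum_{k=0}^{5} k_p_x * v^k = 4.78283
APV(future premiums) = 3682 * 4.78283 = 17610.3789
V = 30671.7594 - 17610.3789
= 13061.3805


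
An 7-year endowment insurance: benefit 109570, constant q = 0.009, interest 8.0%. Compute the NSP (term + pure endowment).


Term component = 5011.4433
Pure endowment = 7_p_x * v^7 * benefit = 0.938676 * 0.58349 * 109570 = 60012.3944
NSP = 65023.8376


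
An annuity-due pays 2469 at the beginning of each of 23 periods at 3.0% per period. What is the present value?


PV_due = PMT * (1-(1+i)^(-n))/i * (1+i)
PV_immediate = 40599.2691
PV_due = 40599.2691 * 1.03
= 41817.2472


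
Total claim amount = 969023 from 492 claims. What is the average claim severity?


severity = total / number
= 969023 / 492
= 1969.5589


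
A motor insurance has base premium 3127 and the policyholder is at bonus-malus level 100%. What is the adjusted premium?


adjusted = base * BM_level / 100
= 3127 * 100 / 100
= 3127 * 1.0
= 3127.0


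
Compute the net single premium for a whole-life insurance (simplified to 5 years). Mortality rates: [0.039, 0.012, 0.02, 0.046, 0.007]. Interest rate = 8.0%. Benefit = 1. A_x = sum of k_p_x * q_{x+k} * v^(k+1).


v = 0.925926
Year 0: k_p_x=1.0, q=0.039, term=0.036111
Year 1: k_p_x=0.961, q=0.012, term=0.009887
Year 2: k_p_x=0.949468, q=0.02, term=0.015074
Year 3: k_p_x=0.930479, q=0.046, term=0.031461
Year 4: k_p_x=0.887677, q=0.007, term=0.004229
A_x = 0.0968


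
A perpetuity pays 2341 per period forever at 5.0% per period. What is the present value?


PV = PMT / i
= 2341 / 0.05
= 46820.0


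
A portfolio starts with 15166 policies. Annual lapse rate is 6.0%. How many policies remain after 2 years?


remaining = initial * (1 - lapse)^years
= 15166 * (1 - 0.06)^2
= 15166 * 0.8836
= 13400.6776


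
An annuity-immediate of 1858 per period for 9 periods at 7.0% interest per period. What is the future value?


FV = PMT * ((1+i)^n - 1) / i
= 1858 * ((1.07)^9 - 1) / 0.07
= 1858 * (1.838459 - 1) / 0.07
= 22255.1031


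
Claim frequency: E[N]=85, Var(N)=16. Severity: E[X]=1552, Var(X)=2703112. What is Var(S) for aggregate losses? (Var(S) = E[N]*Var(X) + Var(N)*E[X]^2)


Var(S) = E[N]*Var(X) + Var(N)*E[X]^2
= 85*2703112 + 16*1552^2
= 229764520 + 38539264
= 2.6830e+08


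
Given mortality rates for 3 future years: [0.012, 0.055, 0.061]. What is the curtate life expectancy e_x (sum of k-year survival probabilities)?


e_x = sum_{k=1}^{n} k_p_x
k_p_x values:
  1_p_x = 0.988
  2_p_x = 0.93366
  3_p_x = 0.876707
e_x = 2.7984


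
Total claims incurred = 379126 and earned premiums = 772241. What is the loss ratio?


Loss ratio = claims / premiums
= 379126 / 772241
= 0.4909


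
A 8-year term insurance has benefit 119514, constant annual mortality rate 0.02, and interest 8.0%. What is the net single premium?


NSP = benefit * sum_{k=0}^{n-1} k_p_x * q * v^(k+1)
With constant q=0.02, v=0.925926
Sum = 0.108072
NSP = 119514 * 0.108072
= 12916.0981


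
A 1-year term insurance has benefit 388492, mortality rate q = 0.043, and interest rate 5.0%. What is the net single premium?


NSP = benefit * q * v
v = 1/(1+i) = 0.952381
NSP = 388492 * 0.043 * 0.952381
= 15909.6724


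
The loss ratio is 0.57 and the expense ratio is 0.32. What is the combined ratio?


Combined ratio = loss ratio + expense ratio
= 0.57 + 0.32
= 0.89


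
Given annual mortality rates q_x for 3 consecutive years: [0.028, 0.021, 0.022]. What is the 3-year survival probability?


p_k = 1 - q_k for each year
Survival = product of (1 - q_k)
= 0.972 * 0.979 * 0.978
= 0.9307


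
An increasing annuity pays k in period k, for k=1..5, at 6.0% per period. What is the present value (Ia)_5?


(Ia)_n = sum_{k=1}^{n} k * v^k, v = 1/(1+i)
v = 0.943396
Sum computed term by term:
(Ia)_5 = 12.1469


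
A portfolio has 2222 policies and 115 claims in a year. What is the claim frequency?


frequency = claims / policies
= 115 / 2222
= 0.0518


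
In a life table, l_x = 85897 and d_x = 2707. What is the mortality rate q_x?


q_x = d_x / l_x
= 2707 / 85897
= 0.0315


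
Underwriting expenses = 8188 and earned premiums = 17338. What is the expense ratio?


Expense ratio = expenses / premiums
= 8188 / 17338
= 0.4723


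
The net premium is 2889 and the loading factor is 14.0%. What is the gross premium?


Gross = net * (1 + loading)
= 2889 * (1 + 0.14)
= 2889 * 1.14
= 3293.46


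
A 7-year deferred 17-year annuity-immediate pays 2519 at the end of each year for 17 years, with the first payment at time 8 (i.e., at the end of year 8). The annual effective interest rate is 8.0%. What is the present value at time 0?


PV at time 7 of the 17-year annuity-immediate:
a_n = 2519 * (1-(1+0.08)^(-17))/0.08 = 22977.4064
Discount back 7 years to time 0:
PV = 22977.4064 * (1+0.08)^(-7)
= 22977.4064 * 0.58349
= 13407.0959


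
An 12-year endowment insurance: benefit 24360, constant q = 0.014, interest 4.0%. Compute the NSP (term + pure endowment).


Term component = 2984.8636
Pure endowment = 12_p_x * v^12 * benefit = 0.844351 * 0.624597 * 24360 = 12846.9547
NSP = 15831.8183


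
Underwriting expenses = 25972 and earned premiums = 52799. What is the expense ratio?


Expense ratio = expenses / premiums
= 25972 / 52799
= 0.4919


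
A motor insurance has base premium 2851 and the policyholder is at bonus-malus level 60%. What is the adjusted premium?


adjusted = base * BM_level / 100
= 2851 * 60 / 100
= 2851 * 0.6
= 1710.6


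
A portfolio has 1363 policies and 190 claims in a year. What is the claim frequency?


frequency = claims / policies
= 190 / 1363
= 0.1394


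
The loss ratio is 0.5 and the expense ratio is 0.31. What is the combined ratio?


Combined ratio = loss ratio + expense ratio
= 0.5 + 0.31
= 0.81


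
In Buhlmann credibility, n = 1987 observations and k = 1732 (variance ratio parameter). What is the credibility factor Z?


Z = n / (n + k)
= 1987 / (1987 + 1732)
= 1987 / 3719
= 0.5343


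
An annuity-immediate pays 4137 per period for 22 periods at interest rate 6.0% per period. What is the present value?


PV = PMT * (1 - (1+i)^(-n)) / i
= 4137 * (1 - (1+0.06)^(-22)) / 0.06
= 4137 * (1 - 0.277505) / 0.06
= 4137 * 12.041582
= 49816.0236


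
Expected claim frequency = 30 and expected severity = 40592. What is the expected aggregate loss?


E[S] = E[N] * E[X]
= 30 * 40592
= 1.2178e+06


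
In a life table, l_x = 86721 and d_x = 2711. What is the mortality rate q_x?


q_x = d_x / l_x
= 2711 / 86721
= 0.0313


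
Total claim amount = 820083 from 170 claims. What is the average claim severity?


severity = total / number
= 820083 / 170
= 4824.0176


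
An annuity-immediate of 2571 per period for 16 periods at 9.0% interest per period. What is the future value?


FV = PMT * ((1+i)^n - 1) / i
= 2571 * ((1.09)^16 - 1) / 0.09
= 2571 * (3.970306 - 1) / 0.09
= 84851.738


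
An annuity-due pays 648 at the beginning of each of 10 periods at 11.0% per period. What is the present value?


PV_due = PMT * (1-(1+i)^(-n))/i * (1+i)
PV_immediate = 3816.2223
PV_due = 3816.2223 * 1.11
= 4236.0068


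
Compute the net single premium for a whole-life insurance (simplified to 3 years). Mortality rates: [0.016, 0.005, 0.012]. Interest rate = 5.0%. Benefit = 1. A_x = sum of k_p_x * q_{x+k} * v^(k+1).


v = 0.952381
Year 0: k_p_x=1.0, q=0.016, term=0.015238
Year 1: k_p_x=0.984, q=0.005, term=0.004463
Year 2: k_p_x=0.97908, q=0.012, term=0.010149
A_x = 0.0298


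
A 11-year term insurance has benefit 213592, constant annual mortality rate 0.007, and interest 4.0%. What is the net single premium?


NSP = benefit * sum_{k=0}^{n-1} k_p_x * q * v^(k+1)
With constant q=0.007, v=0.961538
Sum = 0.059384
NSP = 213592 * 0.059384
= 12683.9884


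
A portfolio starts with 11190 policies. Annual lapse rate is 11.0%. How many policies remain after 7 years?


remaining = initial * (1 - lapse)^years
= 11190 * (1 - 0.11)^7
= 11190 * 0.442313
= 4949.4864


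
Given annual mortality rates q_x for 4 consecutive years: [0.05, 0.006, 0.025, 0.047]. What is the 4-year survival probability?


p_k = 1 - q_k for each year
Survival = product of (1 - q_k)
= 0.95 * 0.994 * 0.975 * 0.953
= 0.8774


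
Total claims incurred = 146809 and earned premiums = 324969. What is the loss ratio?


Loss ratio = claims / premiums
= 146809 / 324969
= 0.4518


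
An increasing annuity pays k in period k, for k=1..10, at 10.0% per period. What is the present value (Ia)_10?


(Ia)_n = sum_{k=1}^{n} k * v^k, v = 1/(1+i)
v = 0.909091
Sum computed term by term:
(Ia)_10 = 29.0359


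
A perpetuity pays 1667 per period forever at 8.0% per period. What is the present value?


PV = PMT / i
= 1667 / 0.08
= 20837.5


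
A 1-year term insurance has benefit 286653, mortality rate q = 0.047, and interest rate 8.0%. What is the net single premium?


NSP = benefit * q * v
v = 1/(1+i) = 0.925926
NSP = 286653 * 0.047 * 0.925926
= 12474.7139


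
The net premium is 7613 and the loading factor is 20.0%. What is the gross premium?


Gross = net * (1 + loading)
= 7613 * (1 + 0.2)
= 7613 * 1.2
= 9135.6


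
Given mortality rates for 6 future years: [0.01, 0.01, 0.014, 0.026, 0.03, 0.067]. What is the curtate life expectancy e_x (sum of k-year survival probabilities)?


e_x = sum_{k=1}^{n} k_p_x
k_p_x values:
  1_p_x = 0.99
  2_p_x = 0.9801
  3_p_x = 0.966379
  4_p_x = 0.941253
  5_p_x = 0.913015
  6_p_x = 0.851843
e_x = 5.6426


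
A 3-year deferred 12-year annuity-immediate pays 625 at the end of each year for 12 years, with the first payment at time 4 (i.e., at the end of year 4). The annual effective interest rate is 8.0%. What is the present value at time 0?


PV at time 3 of the 12-year annuity-immediate:
a_n = 625 * (1-(1+0.08)^(-12))/0.08 = 4710.0488
Discount back 3 years to time 0:
PV = 4710.0488 * (1+0.08)^(-3)
= 4710.0488 * 0.793832
= 3738.9886


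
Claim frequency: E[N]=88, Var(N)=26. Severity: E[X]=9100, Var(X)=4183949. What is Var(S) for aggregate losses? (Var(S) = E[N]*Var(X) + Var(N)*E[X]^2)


Var(S) = E[N]*Var(X) + Var(N)*E[X]^2
= 88*4183949 + 26*9100^2
= 368187512 + 2153060000
= 2.5212e+09


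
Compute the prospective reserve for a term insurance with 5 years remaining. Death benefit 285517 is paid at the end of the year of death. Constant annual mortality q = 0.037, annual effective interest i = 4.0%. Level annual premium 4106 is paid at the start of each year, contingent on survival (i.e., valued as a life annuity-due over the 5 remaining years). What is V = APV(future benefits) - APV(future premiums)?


v = 1/(1+i) = 0.961538
APV(future benefits) per unit = sum_{k=0}^{4} k_p_x * q * v^(k+1) = 0.153423
APV(future benefits) = 285517 * 0.153423 = 43804.9033
Life annuity-due factor ä_{x:5} = sum_{k=0}^{4} k_p_x * v^k = 4.312433
APV(future premiums) = 4106 * 4.312433 = 17706.8503
V = 43804.9033 - 17706.8503
= 26098.0531


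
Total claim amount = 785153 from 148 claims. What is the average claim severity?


severity = total / number
= 785153 / 148
= 5305.0878


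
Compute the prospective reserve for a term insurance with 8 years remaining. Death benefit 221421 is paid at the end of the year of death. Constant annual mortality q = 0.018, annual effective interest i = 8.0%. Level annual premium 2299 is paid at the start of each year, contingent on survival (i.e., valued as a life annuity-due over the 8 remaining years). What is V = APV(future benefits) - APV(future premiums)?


v = 1/(1+i) = 0.925926
APV(future benefits) per unit = sum_{k=0}^{7} k_p_x * q * v^(k+1) = 0.097861
APV(future benefits) = 221421 * 0.097861 = 21668.5729
Life annuity-due factor ä_{x:8} = sum_{k=0}^{7} k_p_x * v^k = 5.871685
APV(future premiums) = 2299 * 5.871685 = 13499.0039
V = 21668.5729 - 13499.0039
= 8169.569


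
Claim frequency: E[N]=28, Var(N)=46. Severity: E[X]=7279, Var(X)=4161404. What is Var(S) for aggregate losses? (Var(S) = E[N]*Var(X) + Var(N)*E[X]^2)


Var(S) = E[N]*Var(X) + Var(N)*E[X]^2
= 28*4161404 + 46*7279^2
= 116519312 + 2437256686
= 2.5538e+09


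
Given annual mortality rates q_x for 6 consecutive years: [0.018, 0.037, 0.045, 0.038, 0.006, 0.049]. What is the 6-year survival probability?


p_k = 1 - q_k for each year
Survival = product of (1 - q_k)
= 0.982 * 0.963 * 0.955 * 0.962 * 0.994 * 0.951
= 0.8213


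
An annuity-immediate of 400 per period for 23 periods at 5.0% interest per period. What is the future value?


FV = PMT * ((1+i)^n - 1) / i
= 400 * ((1.05)^23 - 1) / 0.05
= 400 * (3.071524 - 1) / 0.05
= 16572.19


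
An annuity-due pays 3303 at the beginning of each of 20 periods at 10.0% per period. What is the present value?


PV_due = PMT * (1-(1+i)^(-n))/i * (1+i)
PV_immediate = 28120.301
PV_due = 28120.301 * 1.1
= 30932.3311
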